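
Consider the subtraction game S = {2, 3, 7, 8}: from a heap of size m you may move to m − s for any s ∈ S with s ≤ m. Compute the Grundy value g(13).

1

Build the Grundy sequence with g(k) = mex{g(k−s) : s ∈ {2, 3, 7, 8}, s ≤ k}:
k:     0  1  2  3  4  5  6  7  8  9 10 11 12 13
g(k):  0  0  1  1  2  0  0  1  1  2  0  0  1  1
So g(13) = 1.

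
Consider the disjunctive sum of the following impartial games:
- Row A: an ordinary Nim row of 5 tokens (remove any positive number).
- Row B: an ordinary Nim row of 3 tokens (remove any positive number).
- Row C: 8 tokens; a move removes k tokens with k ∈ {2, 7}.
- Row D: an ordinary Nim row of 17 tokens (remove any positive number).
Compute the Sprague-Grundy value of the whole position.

21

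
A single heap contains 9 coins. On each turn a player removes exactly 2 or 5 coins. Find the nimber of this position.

1

Compute g(0), g(1), … for moves {2, 5}:
k:     0  1  2  3  4  5  6  7  8  9
g(k):  0  0  1  1  0  2  1  0  0  1
So g(9) = 1.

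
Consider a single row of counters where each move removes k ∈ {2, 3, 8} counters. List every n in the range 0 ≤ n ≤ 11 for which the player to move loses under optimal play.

Build the Grundy sequence with g(k) = mex{g(k−s) : s ∈ {2, 3, 8}, s ≤ k}:
g(0) = mex{} = 0
g(1) = mex{} = 0
g(2) = mex{0} = 1
g(3) = mex{0} = 1
g(4) = mex{0,1} = 2
g(5) = mex{1} = 0
g(6) = mex{1,2} = 0
g(7) = mex{0,2} = 1
g(8) = mex{0} = 1
g(9) = mex{0,1} = 2
g(10) = mex{1} = 0
g(11) = mex{1,2} = 0
The P-positions (g = 0) in 0..11 are 0, 1, 5, 6, 10, 11.

0, 1, 5, 6, 10, 11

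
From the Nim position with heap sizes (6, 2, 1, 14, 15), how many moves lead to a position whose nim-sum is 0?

Compute the nim-sum pairwise:
6 XOR 2 = 4
4 XOR 1 = 5
5 XOR 14 = 11
11 XOR 15 = 4
The overall nim-sum is X = 4. A heap of size p has a winning move iff p XOR X < p (reduce it to p XOR X).
  6: 6 XOR 4 = 2 < 6 — winning move (to 2).
  2: 2 XOR 4 = 6 ≥ 2 — no move.
  1: 1 XOR 4 = 5 ≥ 1 — no move.
  14: 14 XOR 4 = 10 < 14 — winning move (to 10).
  15: 15 XOR 4 = 11 < 15 — winning move (to 11).
That gives 3 winning moves.

3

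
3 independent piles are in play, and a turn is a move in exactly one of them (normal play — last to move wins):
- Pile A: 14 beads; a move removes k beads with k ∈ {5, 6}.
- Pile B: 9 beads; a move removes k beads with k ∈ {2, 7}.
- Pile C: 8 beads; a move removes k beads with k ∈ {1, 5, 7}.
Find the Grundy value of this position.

Grundy values for pile A (subtraction set {5, 6}):
k:     0  1  2  3  4  5  6  7  8  9 10 11 12 13 14
g(k):  0  0  0  0  0  1  1  1  1  1  2  0  0  0  0
So g(14) = 0.
Build the Grundy sequence for pile B with g(k) = mex{g(k−s) : s ∈ {2, 7}, s ≤ k}:
g(0) = mex{} = 0
g(1) = mex{} = 0
g(2) = mex{0} = 1
g(3) = mex{0} = 1
g(4) = mex{1} = 0
g(5) = mex{1} = 0
g(6) = mex{0} = 1
g(7) = mex{0} = 1
g(8) = mex{0,1} = 2
g(9) = mex{1} = 0
So g(9) = 0.
Grundy values for pile C (subtraction set {1, 5, 7}):
g(0) = mex{} = 0
g(1) = mex{0} = 1
g(2) = mex{1} = 0
g(3) = mex{0} = 1
g(4) = mex{1} = 0
g(5) = mex{0} = 1
g(6) = mex{1} = 0
g(7) = mex{0} = 1
g(8) = mex{1} = 0
So g(8) = 0.
By the Sprague-Grundy theorem, the Grundy value of a sum of independent games is the XOR of the component values.
Combined value = 0 ⊕ 0 ⊕ 0 = 0.

0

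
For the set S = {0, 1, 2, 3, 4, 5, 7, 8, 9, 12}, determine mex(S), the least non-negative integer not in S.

6

The values 0, 1, 2, 3, 4, 5 are all present; 6 is the first non-negative integer missing from the set.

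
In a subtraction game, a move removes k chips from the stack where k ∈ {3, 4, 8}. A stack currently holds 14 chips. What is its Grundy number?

Grundy values for subtraction set {3, 4, 8}:
g(0) = mex{} = 0
g(1) = mex{} = 0
g(2) = mex{} = 0
g(3) = mex{0} = 1
g(4) = mex{0} = 1
g(5) = mex{0} = 1
g(6) = mex{0,1} = 2
g(7) = mex{1} = 0
g(8) = mex{0,1} = 2
g(9) = mex{0,1,2} = 3
g(10) = mex{0,2} = 1
g(11) = mex{0,1,2} = 3
g(12) = mex{1,2,3} = 0
g(13) = mex{1,3} = 0
g(14) = mex{1,2,3} = 0
So g(14) = 0.

0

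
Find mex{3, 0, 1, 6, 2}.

4

The values 0, 1, 2, 3 are all present; 4 is the first non-negative integer missing from the set.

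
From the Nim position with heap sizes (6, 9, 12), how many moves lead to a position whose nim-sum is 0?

1

Compute the nim-sum pairwise:
6 ^ 9 = 15
15 ^ 12 = 3
The overall nim-sum is X = 3. A heap of size p has a winning move iff p XOR X < p (reduce it to p XOR X).
  6: 6 XOR 3 = 5 < 6 — winning move (to 5).
  9: 9 XOR 3 = 10 ≥ 9 — no move.
  12: 12 XOR 3 = 15 ≥ 12 — no move.
That gives 1 winning move.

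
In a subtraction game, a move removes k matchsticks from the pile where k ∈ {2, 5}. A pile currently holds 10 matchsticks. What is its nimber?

1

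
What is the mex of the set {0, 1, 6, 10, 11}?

2

The values 0, 1 are all present; 2 is the first non-negative integer missing from the set.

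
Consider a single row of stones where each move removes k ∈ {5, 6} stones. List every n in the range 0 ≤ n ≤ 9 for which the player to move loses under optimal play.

Grundy values for subtraction set {5, 6}:
k:     0  1  2  3  4  5  6  7  8  9
g(k):  0  0  0  0  0  1  1  1  1  1
The P-positions (g = 0) in 0..9 are 0, 1, 2, 3, 4.

0, 1, 2, 3, 4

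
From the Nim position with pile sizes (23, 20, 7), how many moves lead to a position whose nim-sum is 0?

3

Bitwise XOR of the heap sizes:
  10111  (23)
  10100  (20)
  00111  (7)
  -----
  00100  (4)
The overall nim-sum is X = 4. A pile of size p has a winning move iff p XOR X < p (reduce it to p XOR X).
  23: 23 XOR 4 = 19 < 23 — winning move (to 19).
  20: 20 XOR 4 = 16 < 20 — winning move (to 16).
  7: 7 XOR 4 = 3 < 7 — winning move (to 3).
That gives 3 winning moves.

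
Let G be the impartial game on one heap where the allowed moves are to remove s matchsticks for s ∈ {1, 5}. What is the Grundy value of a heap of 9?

Grundy values for subtraction set {1, 5}:
k:     0  1  2  3  4  5  6  7  8  9
g(k):  0  1  0  1  0  1  0  1  0  1
So g(9) = 1.

1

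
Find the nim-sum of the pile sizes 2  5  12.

Write each in binary and XOR column by column:
  0010  (2)
  0101  (5)
  1100  (12)
  ----
  1011  (11)

11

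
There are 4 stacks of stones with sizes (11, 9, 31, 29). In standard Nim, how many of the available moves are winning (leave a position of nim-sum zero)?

Bitwise XOR of the heap sizes:
  01011  (11)
  01001  (9)
  11111  (31)
  11101  (29)
  -----
  00000  (0)
The nim-sum is already 0, so every move leaves a nonzero nim-sum — there are no winning moves.

0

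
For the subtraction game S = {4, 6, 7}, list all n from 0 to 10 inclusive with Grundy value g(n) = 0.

0, 1, 2, 3

Grundy values for subtraction set {4, 6, 7}:
k:     0  1  2  3  4  5  6  7  8  9 10
g(k):  0  0  0  0  1  1  1  1  2  2  2
The P-positions (g = 0) in 0..10 are 0, 1, 2, 3.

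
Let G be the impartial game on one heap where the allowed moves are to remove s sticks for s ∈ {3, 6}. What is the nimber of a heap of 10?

0

Compute g(0), g(1), … for moves {3, 6}:
k:     0  1  2  3  4  5  6  7  8  9 10
g(k):  0  0  0  1  1  1  2  2  2  0  0
So g(10) = 0.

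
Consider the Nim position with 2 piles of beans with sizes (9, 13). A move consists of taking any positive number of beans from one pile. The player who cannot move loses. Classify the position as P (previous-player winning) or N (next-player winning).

Nim-sum: 9 XOR 13 = 4.
The nim-sum is 4 ≠ 0, so this is an N-position: the player to move can win.

N-position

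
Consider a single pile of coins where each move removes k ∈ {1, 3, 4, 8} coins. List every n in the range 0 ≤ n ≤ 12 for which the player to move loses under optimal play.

0, 2, 7, 9

Build the Grundy sequence with g(k) = mex{g(k−s) : s ∈ {1, 3, 4, 8}, s ≤ k}:
k:     0  1  2  3  4  5  6  7  8  9 10 11 12
g(k):  0  1  0  1  2  3  2  0  1  0  1  2  3
The P-positions (g = 0) in 0..12 are 0, 2, 7, 9.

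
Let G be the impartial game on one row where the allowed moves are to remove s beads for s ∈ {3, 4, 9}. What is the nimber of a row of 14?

Grundy values for subtraction set {3, 4, 9}:
k:     0  1  2  3  4  5  6  7  8  9 10 11 12 13 14
g(k):  0  0  0  1  1  1  2  0  0  3  1  1  2  0  0
So g(14) = 0.

0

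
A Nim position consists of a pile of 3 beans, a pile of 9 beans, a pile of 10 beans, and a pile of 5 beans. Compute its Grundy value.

5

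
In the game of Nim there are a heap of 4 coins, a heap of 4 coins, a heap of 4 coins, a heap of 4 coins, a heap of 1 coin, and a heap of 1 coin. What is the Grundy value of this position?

0

Compute the nim-sum pairwise:
4 ^ 4 = 0
0 ^ 4 = 4
4 ^ 4 = 0
0 ^ 1 = 1
1 ^ 1 = 0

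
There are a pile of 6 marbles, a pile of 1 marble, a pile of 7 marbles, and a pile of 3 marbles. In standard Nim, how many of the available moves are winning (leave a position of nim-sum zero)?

Nim-sum: 6 ⊕ 1 ⊕ 7 ⊕ 3 = 3.
The overall nim-sum is X = 3. A pile of size p has a winning move iff p XOR X < p (reduce it to p XOR X).
  6: 6 XOR 3 = 5 < 6 — winning move (to 5).
  1: 1 XOR 3 = 2 ≥ 1 — no move.
  7: 7 XOR 3 = 4 < 7 — winning move (to 4).
  3: 3 XOR 3 = 0 < 3 — winning move (to 0).
That gives 3 winning moves.

3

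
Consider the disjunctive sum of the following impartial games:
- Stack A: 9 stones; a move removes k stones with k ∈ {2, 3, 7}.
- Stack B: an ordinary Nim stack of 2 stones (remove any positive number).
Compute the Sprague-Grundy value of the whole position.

Grundy values for stack A (subtraction set {2, 3, 7}):
k:     0  1  2  3  4  5  6  7  8  9
g(k):  0  0  1  1  2  0  0  1  1  2
So g(9) = 2.
Stack B is a plain Nim stack of size 2, so its Grundy value is 2.
By the Sprague-Grundy theorem, the Grundy value of a sum of independent games is the XOR of the component values.
Combined value = 2 XOR 2 = 0.

0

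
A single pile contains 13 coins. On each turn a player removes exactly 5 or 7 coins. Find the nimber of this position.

0

Compute g(0), g(1), … for moves {5, 7}:
g(0) = mex{} = 0
g(1) = mex{} = 0
g(2) = mex{} = 0
g(3) = mex{} = 0
g(4) = mex{} = 0
g(5) = mex{0} = 1
g(6) = mex{0} = 1
g(7) = mex{0} = 1
g(8) = mex{0} = 1
g(9) = mex{0} = 1
g(10) = mex{0,1} = 2
g(11) = mex{0,1} = 2
g(12) = mex{1} = 0
g(13) = mex{1} = 0
So g(13) = 0.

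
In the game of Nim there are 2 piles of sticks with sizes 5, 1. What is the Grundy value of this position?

Nim-sum: 5 ⊕ 1 = 4.

4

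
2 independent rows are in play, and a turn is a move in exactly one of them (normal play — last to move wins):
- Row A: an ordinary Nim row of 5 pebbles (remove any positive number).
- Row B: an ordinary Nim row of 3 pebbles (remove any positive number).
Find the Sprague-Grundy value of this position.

6

Row A is a plain Nim row of size 5, so its Grundy value is 5.
Row B is a plain Nim row of size 3, so its Grundy value is 3.
By the Sprague-Grundy theorem, the Grundy value of a sum of independent games is the XOR of the component values.
Combined value = 5 ⊕ 3 = 6.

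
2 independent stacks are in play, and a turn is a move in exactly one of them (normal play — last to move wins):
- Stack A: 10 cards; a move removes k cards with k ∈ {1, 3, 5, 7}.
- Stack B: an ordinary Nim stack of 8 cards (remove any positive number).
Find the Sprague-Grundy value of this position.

8

For stack A, compute g(0), g(1), … with moves {1, 3, 5, 7}:
k:     0  1  2  3  4  5  6  7  8  9 10
g(k):  0  1  0  1  0  1  0  1  0  1  0
So g(10) = 0.
Stack B is a plain Nim stack of size 8, so its Grundy value is 8.
The value of a disjunctive sum is the nim-sum of the parts.
Combined value = 0 XOR 8 = 8.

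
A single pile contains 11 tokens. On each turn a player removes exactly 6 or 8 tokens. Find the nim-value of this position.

Build the Grundy sequence with g(k) = mex{g(k−s) : s ∈ {6, 8}, s ≤ k}:
k:     0  1  2  3  4  5  6  7  8  9 10 11
g(k):  0  0  0  0  0  0  1  1  1  1  1  1
So g(11) = 1.

1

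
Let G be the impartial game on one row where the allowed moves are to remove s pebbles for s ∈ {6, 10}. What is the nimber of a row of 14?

2

Build the Grundy sequence with g(k) = mex{g(k−s) : s ∈ {6, 10}, s ≤ k}:
g(0) = mex{} = 0
g(1) = mex{} = 0
g(2) = mex{} = 0
g(3) = mex{} = 0
g(4) = mex{} = 0
g(5) = mex{} = 0
g(6) = mex{0} = 1
g(7) = mex{0} = 1
g(8) = mex{0} = 1
g(9) = mex{0} = 1
g(10) = mex{0} = 1
g(11) = mex{0} = 1
g(12) = mex{0,1} = 2
g(13) = mex{0,1} = 2
g(14) = mex{0,1} = 2
So g(14) = 2.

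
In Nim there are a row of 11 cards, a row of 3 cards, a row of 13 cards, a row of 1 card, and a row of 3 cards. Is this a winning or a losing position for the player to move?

In binary:
  1011  (11)
  0011  (3)
  1101  (13)
  0001  (1)
  0011  (3)
  ----
  0111  (7)
The nim-sum is 7 ≠ 0, so this is an N-position: the player to move can win.

Winning position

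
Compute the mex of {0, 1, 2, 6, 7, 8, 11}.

3

The values 0, 1, 2 are all present; 3 is the first non-negative integer missing from the set.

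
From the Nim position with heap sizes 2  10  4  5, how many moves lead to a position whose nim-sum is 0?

1

Nim-sum: 2 XOR 10 XOR 4 XOR 5 = 9.
The overall nim-sum is X = 9. A heap of size p has a winning move iff p XOR X < p (reduce it to p XOR X).
  2: 2 XOR 9 = 11 ≥ 2 — no move.
  10: 10 XOR 9 = 3 < 10 — winning move (to 3).
  4: 4 XOR 9 = 13 ≥ 4 — no move.
  5: 5 XOR 9 = 12 ≥ 5 — no move.
That gives 1 winning move.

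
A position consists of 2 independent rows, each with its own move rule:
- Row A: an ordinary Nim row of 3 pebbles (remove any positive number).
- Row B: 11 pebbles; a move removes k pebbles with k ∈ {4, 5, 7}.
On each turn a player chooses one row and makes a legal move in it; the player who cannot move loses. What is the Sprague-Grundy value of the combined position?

Row A is a plain Nim row of size 3, so its Grundy value is 3.
Build the Grundy sequence for row B with g(k) = mex{g(k−s) : s ∈ {4, 5, 7}, s ≤ k}:
g(0) = mex{} = 0
g(1) = mex{} = 0
g(2) = mex{} = 0
g(3) = mex{} = 0
g(4) = mex{0} = 1
g(5) = mex{0} = 1
g(6) = mex{0} = 1
g(7) = mex{0} = 1
g(8) = mex{0,1} = 2
g(9) = mex{0,1} = 2
g(10) = mex{0,1} = 2
g(11) = mex{1} = 0
So g(11) = 0.
By the Sprague-Grundy theorem, the Grundy value of a sum of independent games is the XOR of the component values.
Combined value = 3 XOR 0 = 3.

3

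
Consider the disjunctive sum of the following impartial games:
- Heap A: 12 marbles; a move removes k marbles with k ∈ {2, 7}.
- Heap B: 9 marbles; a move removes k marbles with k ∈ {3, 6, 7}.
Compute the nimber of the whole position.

2

Grundy values for heap A (subtraction set {2, 7}):
g(0) = mex{} = 0
g(1) = mex{} = 0
g(2) = mex{0} = 1
g(3) = mex{0} = 1
g(4) = mex{1} = 0
g(5) = mex{1} = 0
g(6) = mex{0} = 1
g(7) = mex{0} = 1
g(8) = mex{0,1} = 2
g(9) = mex{1} = 0
g(10) = mex{1,2} = 0
g(11) = mex{0} = 1
g(12) = mex{0} = 1
So g(12) = 1.
Build the Grundy sequence for heap B with g(k) = mex{g(k−s) : s ∈ {3, 6, 7}, s ≤ k}:
g(0) = mex{} = 0
g(1) = mex{} = 0
g(2) = mex{} = 0
g(3) = mex{0} = 1
g(4) = mex{0} = 1
g(5) = mex{0} = 1
g(6) = mex{0,1} = 2
g(7) = mex{0,1} = 2
g(8) = mex{0,1} = 2
g(9) = mex{0,1,2} = 3
So g(9) = 3.
The value of a disjunctive sum is the nim-sum of the parts.
Combined value = 1 ⊕ 3 = 2.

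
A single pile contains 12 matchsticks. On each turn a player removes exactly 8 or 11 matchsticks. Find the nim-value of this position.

1

Compute g(0), g(1), … for moves {8, 11}:
k:     0  1  2  3  4  5  6  7  8  9 10 11 12
g(k):  0  0  0  0  0  0  0  0  1  1  1  1  1
So g(12) = 1.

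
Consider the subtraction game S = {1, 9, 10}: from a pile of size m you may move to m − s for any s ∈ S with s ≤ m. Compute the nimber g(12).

2

Build the Grundy sequence with g(k) = mex{g(k−s) : s ∈ {1, 9, 10}, s ≤ k}:
k:     0  1  2  3  4  5  6  7  8  9 10 11 12
g(k):  0  1  0  1  0  1  0  1  0  1  2  3  2
So g(12) = 2.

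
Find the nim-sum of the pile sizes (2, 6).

4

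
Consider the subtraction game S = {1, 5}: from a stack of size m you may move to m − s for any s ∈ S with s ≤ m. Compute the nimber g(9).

Grundy values for subtraction set {1, 5}:
k:     0  1  2  3  4  5  6  7  8  9
g(k):  0  1  0  1  0  1  0  1  0  1
So g(9) = 1.

1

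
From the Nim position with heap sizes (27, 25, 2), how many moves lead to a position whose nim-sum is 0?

0

In binary:
  11011  (27)
  11001  (25)
  00010  (2)
  -----
  00000  (0)
The nim-sum is already 0, so every move leaves a nonzero nim-sum — there are no winning moves.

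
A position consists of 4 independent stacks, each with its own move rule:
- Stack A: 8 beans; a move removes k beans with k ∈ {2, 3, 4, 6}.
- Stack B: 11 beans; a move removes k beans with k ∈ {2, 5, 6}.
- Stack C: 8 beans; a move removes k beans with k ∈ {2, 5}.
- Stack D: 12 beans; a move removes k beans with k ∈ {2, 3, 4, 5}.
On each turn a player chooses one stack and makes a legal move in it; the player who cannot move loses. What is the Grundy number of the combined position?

For stack A, compute g(0), g(1), … with moves {2, 3, 4, 6}:
k:     0  1  2  3  4  5  6  7  8
g(k):  0  0  1  1  2  2  3  3  0
So g(8) = 0.
For stack B, compute g(0), g(1), … with moves {2, 5, 6}:
k:     0  1  2  3  4  5  6  7  8  9 10 11
g(k):  0  0  1  1  0  2  1  3  0  2  1  0
So g(11) = 0.
Build the Grundy sequence for stack C with g(k) = mex{g(k−s) : s ∈ {2, 5}, s ≤ k}:
g(0) = mex{} = 0
g(1) = mex{} = 0
g(2) = mex{0} = 1
g(3) = mex{0} = 1
g(4) = mex{1} = 0
g(5) = mex{0,1} = 2
g(6) = mex{0} = 1
g(7) = mex{1,2} = 0
g(8) = mex{1} = 0
So g(8) = 0.
Build the Grundy sequence for stack D with g(k) = mex{g(k−s) : s ∈ {2, 3, 4, 5}, s ≤ k}:
g(0) = mex{} = 0
g(1) = mex{} = 0
g(2) = mex{0} = 1
g(3) = mex{0} = 1
g(4) = mex{0,1} = 2
g(5) = mex{0,1} = 2
g(6) = mex{0,1,2} = 3
g(7) = mex{1,2} = 0
g(8) = mex{1,2,3} = 0
g(9) = mex{0,2,3} = 1
g(10) = mex{0,2,3} = 1
g(11) = mex{0,1,3} = 2
g(12) = mex{0,1} = 2
So g(12) = 2.
The value of a disjunctive sum is the nim-sum of the parts.
Combined value = 0 ⊕ 0 ⊕ 0 ⊕ 2 = 2.

2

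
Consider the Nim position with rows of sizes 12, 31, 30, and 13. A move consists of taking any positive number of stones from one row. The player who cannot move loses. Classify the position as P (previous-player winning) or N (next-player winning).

P-position

Nim-sum: 12 ^ 31 ^ 30 ^ 13 = 0.
The nim-sum is 0, so this is a P-position: the player to move is in a losing position under optimal play.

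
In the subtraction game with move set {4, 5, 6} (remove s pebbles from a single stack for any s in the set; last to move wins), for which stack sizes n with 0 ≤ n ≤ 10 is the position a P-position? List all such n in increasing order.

0, 1, 2, 3, 10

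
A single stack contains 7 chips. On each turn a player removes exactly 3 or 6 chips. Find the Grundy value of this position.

2

Compute g(0), g(1), … for moves {3, 6}:
g(0) = mex{} = 0
g(1) = mex{} = 0
g(2) = mex{} = 0
g(3) = mex{0} = 1
g(4) = mex{0} = 1
g(5) = mex{0} = 1
g(6) = mex{0,1} = 2
g(7) = mex{0,1} = 2
So g(7) = 2.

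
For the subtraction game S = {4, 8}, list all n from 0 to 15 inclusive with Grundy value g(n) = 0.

Compute g(0), g(1), … for moves {4, 8}:
k:     0  1  2  3  4  5  6  7  8  9 10 11 12 13 14 15
g(k):  0  0  0  0  1  1  1  1  2  2  2  2  0  0  0  0
The P-positions (g = 0) in 0..15 are 0, 1, 2, 3, 12, 13, 14, 15.

0, 1, 2, 3, 12, 13, 14, 15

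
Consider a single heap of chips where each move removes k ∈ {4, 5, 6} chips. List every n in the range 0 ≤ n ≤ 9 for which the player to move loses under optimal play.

0, 1, 2, 3

Build the Grundy sequence with g(k) = mex{g(k−s) : s ∈ {4, 5, 6}, s ≤ k}:
k:     0  1  2  3  4  5  6  7  8  9
g(k):  0  0  0  0  1  1  1  1  2  2
The P-positions (g = 0) in 0..9 are 0, 1, 2, 3.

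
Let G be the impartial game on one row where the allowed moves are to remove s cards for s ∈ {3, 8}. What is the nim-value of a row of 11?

0

Grundy values for subtraction set {3, 8}:
k:     0  1  2  3  4  5  6  7  8  9 10 11
g(k):  0  0  0  1  1  1  0  0  2  1  1  0
So g(11) = 0.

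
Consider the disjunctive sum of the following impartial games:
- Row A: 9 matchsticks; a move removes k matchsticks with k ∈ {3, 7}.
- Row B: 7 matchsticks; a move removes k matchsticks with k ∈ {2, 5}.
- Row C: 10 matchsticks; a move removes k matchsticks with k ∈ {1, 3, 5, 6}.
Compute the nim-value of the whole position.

Build the Grundy sequence for row A with g(k) = mex{g(k−s) : s ∈ {3, 7}, s ≤ k}:
k:     0  1  2  3  4  5  6  7  8  9
g(k):  0  0  0  1  1  1  0  2  2  1
So g(9) = 1.
Grundy values for row B (subtraction set {2, 5}):
g(0) = mex{} = 0
g(1) = mex{} = 0
g(2) = mex{0} = 1
g(3) = mex{0} = 1
g(4) = mex{1} = 0
g(5) = mex{0,1} = 2
g(6) = mex{0} = 1
g(7) = mex{1,2} = 0
So g(7) = 0.
Grundy values for row C (subtraction set {1, 3, 5, 6}):
k:     0  1  2  3  4  5  6  7  8  9 10
g(k):  0  1  0  1  0  1  2  3  2  3  2
So g(10) = 2.
The value of a disjunctive sum is the nim-sum of the parts.
Combined value = 1 ⊕ 0 ⊕ 2 = 3.

3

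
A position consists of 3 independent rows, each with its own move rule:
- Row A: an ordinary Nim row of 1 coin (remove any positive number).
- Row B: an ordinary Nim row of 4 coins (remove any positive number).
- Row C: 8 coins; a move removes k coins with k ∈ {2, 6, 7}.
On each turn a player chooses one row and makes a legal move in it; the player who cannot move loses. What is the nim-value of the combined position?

Row A is a plain Nim row of size 1, so its Grundy value is 1.
Row B is a plain Nim row of size 4, so its Grundy value is 4.
Build the Grundy sequence for row C with g(k) = mex{g(k−s) : s ∈ {2, 6, 7}, s ≤ k}:
k:     0  1  2  3  4  5  6  7  8
g(k):  0  0  1  1  0  0  1  1  2
So g(8) = 2.
By the Sprague-Grundy theorem, the Grundy value of a sum of independent games is the XOR of the component values.
Combined value = 1 ⊕ 4 ⊕ 2 = 7.

7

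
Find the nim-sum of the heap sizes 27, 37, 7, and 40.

17

Nim-sum: 27 ⊕ 37 ⊕ 7 ⊕ 40 = 17.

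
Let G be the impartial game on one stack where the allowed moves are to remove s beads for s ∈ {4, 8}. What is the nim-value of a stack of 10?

2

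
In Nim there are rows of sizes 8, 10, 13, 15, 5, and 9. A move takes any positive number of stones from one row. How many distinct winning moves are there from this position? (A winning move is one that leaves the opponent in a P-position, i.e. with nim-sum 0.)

5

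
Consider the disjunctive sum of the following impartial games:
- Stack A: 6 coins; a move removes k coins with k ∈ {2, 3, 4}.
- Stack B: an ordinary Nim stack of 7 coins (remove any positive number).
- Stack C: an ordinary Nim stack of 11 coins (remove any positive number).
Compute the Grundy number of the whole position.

12

For stack A, compute g(0), g(1), … with moves {2, 3, 4}:
g(0) = mex{} = 0
g(1) = mex{} = 0
g(2) = mex{0} = 1
g(3) = mex{0} = 1
g(4) = mex{0,1} = 2
g(5) = mex{0,1} = 2
g(6) = mex{1,2} = 0
So g(6) = 0.
Stack B is a plain Nim stack of size 7, so its Grundy value is 7.
Stack C is a plain Nim stack of size 11, so its Grundy value is 11.
The value of a disjunctive sum is the nim-sum of the parts.
Combined value = 0 XOR 7 XOR 11 = 12.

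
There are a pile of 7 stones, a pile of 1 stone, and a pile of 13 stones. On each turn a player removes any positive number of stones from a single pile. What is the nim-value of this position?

11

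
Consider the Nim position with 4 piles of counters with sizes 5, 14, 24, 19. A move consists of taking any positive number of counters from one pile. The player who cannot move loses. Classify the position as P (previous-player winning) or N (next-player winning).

P-position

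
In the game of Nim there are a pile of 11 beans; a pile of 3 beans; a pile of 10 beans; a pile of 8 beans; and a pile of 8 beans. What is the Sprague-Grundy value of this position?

2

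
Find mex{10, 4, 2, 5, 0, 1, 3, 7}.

The values 0, 1, 2, 3, 4, 5 are all present; 6 is the first non-negative integer missing from the set.

6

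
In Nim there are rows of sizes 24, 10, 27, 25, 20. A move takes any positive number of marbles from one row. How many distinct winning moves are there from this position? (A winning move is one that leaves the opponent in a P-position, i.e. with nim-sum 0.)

1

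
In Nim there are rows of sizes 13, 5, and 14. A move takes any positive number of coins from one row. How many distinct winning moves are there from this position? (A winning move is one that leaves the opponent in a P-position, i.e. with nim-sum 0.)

Nim-sum: 13 XOR 5 XOR 14 = 6.
The overall nim-sum is X = 6. A row of size p has a winning move iff p XOR X < p (reduce it to p XOR X).
  13: 13 XOR 6 = 11 < 13 — winning move (to 11).
  5: 5 XOR 6 = 3 < 5 — winning move (to 3).
  14: 14 XOR 6 = 8 < 14 — winning move (to 8).
That gives 3 winning moves.

3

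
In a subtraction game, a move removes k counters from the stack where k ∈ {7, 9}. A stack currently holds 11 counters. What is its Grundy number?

Grundy values for subtraction set {7, 9}:
g(0) = mex{} = 0
g(1) = mex{} = 0
g(2) = mex{} = 0
g(3) = mex{} = 0
g(4) = mex{} = 0
g(5) = mex{} = 0
g(6) = mex{} = 0
g(7) = mex{0} = 1
g(8) = mex{0} = 1
g(9) = mex{0} = 1
g(10) = mex{0} = 1
g(11) = mex{0} = 1
So g(11) = 1.

1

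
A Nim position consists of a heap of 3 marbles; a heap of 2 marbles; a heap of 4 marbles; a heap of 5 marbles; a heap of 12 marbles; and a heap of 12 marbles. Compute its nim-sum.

Nim-sum: 3 XOR 2 XOR 4 XOR 5 XOR 12 XOR 12 = 0.

0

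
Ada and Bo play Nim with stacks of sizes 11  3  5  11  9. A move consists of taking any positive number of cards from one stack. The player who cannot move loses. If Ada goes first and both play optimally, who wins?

Ada wins

Compute the nim-sum pairwise:
11 ⊕ 3 = 8
8 ⊕ 5 = 13
13 ⊕ 11 = 6
6 ⊕ 9 = 15
The nim-sum is 15 ≠ 0, so this is an N-position: the player to move can win; Ada has a winning move.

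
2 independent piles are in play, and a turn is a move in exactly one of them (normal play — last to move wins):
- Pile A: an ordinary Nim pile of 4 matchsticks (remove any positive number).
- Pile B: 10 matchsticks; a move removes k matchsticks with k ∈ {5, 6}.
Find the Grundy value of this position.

6

Pile A is a plain Nim pile of size 4, so its Grundy value is 4.
Grundy values for pile B (subtraction set {5, 6}):
g(0) = mex{} = 0
g(1) = mex{} = 0
g(2) = mex{} = 0
g(3) = mex{} = 0
g(4) = mex{} = 0
g(5) = mex{0} = 1
g(6) = mex{0} = 1
g(7) = mex{0} = 1
g(8) = mex{0} = 1
g(9) = mex{0} = 1
g(10) = mex{0,1} = 2
So g(10) = 2.
By the Sprague-Grundy theorem, the Grundy value of a sum of independent games is the XOR of the component values.
Combined value = 4 XOR 2 = 6.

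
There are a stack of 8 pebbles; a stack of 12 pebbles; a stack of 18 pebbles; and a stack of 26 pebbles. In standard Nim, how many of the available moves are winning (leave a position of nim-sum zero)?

Nim-sum: 8 ^ 12 ^ 18 ^ 26 = 12.
The overall nim-sum is X = 12. A stack of size p has a winning move iff p XOR X < p (reduce it to p XOR X).
  8: 8 XOR 12 = 4 < 8 — winning move (to 4).
  12: 12 XOR 12 = 0 < 12 — winning move (to 0).
  18: 18 XOR 12 = 30 ≥ 18 — no move.
  26: 26 XOR 12 = 22 < 26 — winning move (to 22).
That gives 3 winning moves.

3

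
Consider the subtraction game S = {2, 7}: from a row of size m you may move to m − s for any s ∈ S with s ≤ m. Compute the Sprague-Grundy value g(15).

Compute g(0), g(1), … for moves {2, 7}:
k:     0  1  2  3  4  5  6  7  8  9 10 11 12 13 14 15
g(k):  0  0  1  1  0  0  1  1  2  0  0  1  1  0  0  1
So g(15) = 1.

1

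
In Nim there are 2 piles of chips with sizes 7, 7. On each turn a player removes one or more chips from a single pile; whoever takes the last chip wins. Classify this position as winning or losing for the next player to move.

Losing position

Compute the nim-sum pairwise:
7 ^ 7 = 0
The nim-sum is 0, so this is a P-position: the player to move is in a losing position under optimal play.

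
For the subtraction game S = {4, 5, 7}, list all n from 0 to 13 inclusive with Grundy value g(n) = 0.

Build the Grundy sequence with g(k) = mex{g(k−s) : s ∈ {4, 5, 7}, s ≤ k}:
k:     0  1  2  3  4  5  6  7  8  9 10 11 12 13
g(k):  0  0  0  0  1  1  1  1  2  2  2  0  0  0
The P-positions (g = 0) in 0..13 are 0, 1, 2, 3, 11, 12, 13.

0, 1, 2, 3, 11, 12, 13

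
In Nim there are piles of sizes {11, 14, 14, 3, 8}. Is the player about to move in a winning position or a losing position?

Losing position

Bitwise XOR of the heap sizes:
  1011  (11)
  1110  (14)
  1110  (14)
  0011  (3)
  1000  (8)
  ----
  0000  (0)
The nim-sum is 0, so this is a P-position: the player to move is in a losing position under optimal play.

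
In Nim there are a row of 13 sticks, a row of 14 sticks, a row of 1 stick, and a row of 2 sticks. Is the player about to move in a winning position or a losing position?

Compute the nim-sum pairwise:
13 ⊕ 14 = 3
3 ⊕ 1 = 2
2 ⊕ 2 = 0
The nim-sum is 0, so this is a P-position: the player to move is in a losing position under optimal play.

Losing position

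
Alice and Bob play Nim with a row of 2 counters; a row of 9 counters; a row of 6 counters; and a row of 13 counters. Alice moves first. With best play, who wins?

Nim-sum: 2 ^ 9 ^ 6 ^ 13 = 0.
The nim-sum is 0, so this is a P-position: the player to move is in a losing position under optimal play; Alice is about to move from it and so loses — Bob wins.

Bob wins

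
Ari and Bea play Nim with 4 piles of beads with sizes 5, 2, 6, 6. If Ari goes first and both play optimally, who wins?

Ari wins

Write each in binary and XOR column by column:
  101  (5)
  010  (2)
  110  (6)
  110  (6)
  ---
  111  (7)
The nim-sum is 7 ≠ 0, so this is an N-position: the player to move can win; Ari has a winning move.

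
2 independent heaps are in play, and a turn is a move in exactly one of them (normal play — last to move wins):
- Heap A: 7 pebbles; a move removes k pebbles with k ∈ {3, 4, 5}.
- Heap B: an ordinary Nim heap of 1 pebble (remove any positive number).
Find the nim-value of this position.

3

Grundy values for heap A (subtraction set {3, 4, 5}):
k:     0  1  2  3  4  5  6  7
g(k):  0  0  0  1  1  1  2  2
So g(7) = 2.
Heap B is a plain Nim heap of size 1, so its Grundy value is 1.
By the Sprague-Grundy theorem, the Grundy value of a sum of independent games is the XOR of the component values.
Combined value = 2 ⊕ 1 = 3.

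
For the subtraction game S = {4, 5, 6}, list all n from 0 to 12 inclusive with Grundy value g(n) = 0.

Compute g(0), g(1), … for moves {4, 5, 6}:
g(0) = mex{} = 0
g(1) = mex{} = 0
g(2) = mex{} = 0
g(3) = mex{} = 0
g(4) = mex{0} = 1
g(5) = mex{0} = 1
g(6) = mex{0} = 1
g(7) = mex{0} = 1
g(8) = mex{0,1} = 2
g(9) = mex{0,1} = 2
g(10) = mex{1} = 0
g(11) = mex{1} = 0
g(12) = mex{1,2} = 0
The P-positions (g = 0) in 0..12 are 0, 1, 2, 3, 10, 11, 12.

0, 1, 2, 3, 10, 11, 12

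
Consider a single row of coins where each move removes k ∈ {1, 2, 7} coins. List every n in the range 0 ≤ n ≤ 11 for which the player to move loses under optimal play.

0, 3, 6, 9

Build the Grundy sequence with g(k) = mex{g(k−s) : s ∈ {1, 2, 7}, s ≤ k}:
g(0) = mex{} = 0
g(1) = mex{0} = 1
g(2) = mex{0,1} = 2
g(3) = mex{1,2} = 0
g(4) = mex{0,2} = 1
g(5) = mex{0,1} = 2
g(6) = mex{1,2} = 0
g(7) = mex{0,2} = 1
g(8) = mex{0,1} = 2
g(9) = mex{1,2} = 0
g(10) = mex{0,2} = 1
g(11) = mex{0,1} = 2
The P-positions (g = 0) in 0..11 are 0, 3, 6, 9.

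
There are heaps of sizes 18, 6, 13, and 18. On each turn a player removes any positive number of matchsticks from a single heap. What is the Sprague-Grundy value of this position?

11

Compute the nim-sum pairwise:
18 XOR 6 = 20
20 XOR 13 = 25
25 XOR 18 = 11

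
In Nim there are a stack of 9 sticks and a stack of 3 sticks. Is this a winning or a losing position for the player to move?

Winning position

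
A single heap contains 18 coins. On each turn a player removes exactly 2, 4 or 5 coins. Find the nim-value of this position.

2

Grundy values for subtraction set {2, 4, 5}:
k:     0  1  2  3  4  5  6  7  8  9 10 11 12 13 14 15 16 17 18
g(k):  0  0  1  1  2  2  3  0  0  1  1  2  2  3  0  0  1  1  2
So g(18) = 2.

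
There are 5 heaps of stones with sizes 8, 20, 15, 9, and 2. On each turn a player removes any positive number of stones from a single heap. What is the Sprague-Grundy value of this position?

24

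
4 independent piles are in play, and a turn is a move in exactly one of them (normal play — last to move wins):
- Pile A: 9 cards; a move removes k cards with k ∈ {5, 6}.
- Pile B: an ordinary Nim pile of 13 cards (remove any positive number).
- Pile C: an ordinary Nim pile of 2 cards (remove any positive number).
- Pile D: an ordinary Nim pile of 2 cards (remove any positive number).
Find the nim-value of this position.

Build the Grundy sequence for pile A with g(k) = mex{g(k−s) : s ∈ {5, 6}, s ≤ k}:
g(0) = mex{} = 0
g(1) = mex{} = 0
g(2) = mex{} = 0
g(3) = mex{} = 0
g(4) = mex{} = 0
g(5) = mex{0} = 1
g(6) = mex{0} = 1
g(7) = mex{0} = 1
g(8) = mex{0} = 1
g(9) = mex{0} = 1
So g(9) = 1.
Pile B is a plain Nim pile of size 13, so its Grundy value is 13.
Pile C is a plain Nim pile of size 2, so its Grundy value is 2.
Pile D is a plain Nim pile of size 2, so its Grundy value is 2.
By the Sprague-Grundy theorem, the Grundy value of a sum of independent games is the XOR of the component values.
Combined value = 1 ⊕ 13 ⊕ 2 ⊕ 2 = 12.

12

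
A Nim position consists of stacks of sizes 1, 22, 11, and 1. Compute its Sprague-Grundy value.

29

Nim-sum: 1 ⊕ 22 ⊕ 11 ⊕ 1 = 29.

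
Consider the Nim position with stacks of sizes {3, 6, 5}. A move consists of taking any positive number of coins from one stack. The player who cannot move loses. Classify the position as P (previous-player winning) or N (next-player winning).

Compute the nim-sum pairwise:
3 ⊕ 6 = 5
5 ⊕ 5 = 0
The nim-sum is 0, so this is a P-position: the player to move is in a losing position under optimal play.

P-position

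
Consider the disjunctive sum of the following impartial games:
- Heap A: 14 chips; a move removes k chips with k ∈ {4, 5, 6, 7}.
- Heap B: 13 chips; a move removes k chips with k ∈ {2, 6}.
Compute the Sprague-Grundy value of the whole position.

For heap A, compute g(0), g(1), … with moves {4, 5, 6, 7}:
k:     0  1  2  3  4  5  6  7  8  9 10 11 12 13 14
g(k):  0  0  0  0  1  1  1  1  2  2  2  0  0  0  0
So g(14) = 0.
Build the Grundy sequence for heap B with g(k) = mex{g(k−s) : s ∈ {2, 6}, s ≤ k}:
g(0) = mex{} = 0
g(1) = mex{} = 0
g(2) = mex{0} = 1
g(3) = mex{0} = 1
g(4) = mex{1} = 0
g(5) = mex{1} = 0
g(6) = mex{0} = 1
g(7) = mex{0} = 1
g(8) = mex{1} = 0
g(9) = mex{1} = 0
g(10) = mex{0} = 1
g(11) = mex{0} = 1
g(12) = mex{1} = 0
g(13) = mex{1} = 0
So g(13) = 0.
By the Sprague-Grundy theorem, the Grundy value of a sum of independent games is the XOR of the component values.
Combined value = 0 XOR 0 = 0.

0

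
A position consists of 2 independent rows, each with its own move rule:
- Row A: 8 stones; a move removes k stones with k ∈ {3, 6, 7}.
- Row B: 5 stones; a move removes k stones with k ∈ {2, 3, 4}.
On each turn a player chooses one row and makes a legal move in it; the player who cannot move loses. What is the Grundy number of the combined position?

For row A, compute g(0), g(1), … with moves {3, 6, 7}:
k:     0  1  2  3  4  5  6  7  8
g(k):  0  0  0  1  1  1  2  2  2
So g(8) = 2.
For row B, compute g(0), g(1), … with moves {2, 3, 4}:
g(0) = mex{} = 0
g(1) = mex{} = 0
g(2) = mex{0} = 1
g(3) = mex{0} = 1
g(4) = mex{0,1} = 2
g(5) = mex{0,1} = 2
So g(5) = 2.
The value of a disjunctive sum is the nim-sum of the parts.
Combined value = 2 XOR 2 = 0.

0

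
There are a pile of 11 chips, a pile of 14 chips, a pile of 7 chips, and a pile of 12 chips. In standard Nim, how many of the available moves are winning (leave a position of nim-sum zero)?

3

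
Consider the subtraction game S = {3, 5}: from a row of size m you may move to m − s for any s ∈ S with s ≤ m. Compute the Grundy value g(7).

2

Compute g(0), g(1), … for moves {3, 5}:
k:     0  1  2  3  4  5  6  7
g(k):  0  0  0  1  1  1  2  2
So g(7) = 2.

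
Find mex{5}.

0 is not in the set, so the mex is 0.

0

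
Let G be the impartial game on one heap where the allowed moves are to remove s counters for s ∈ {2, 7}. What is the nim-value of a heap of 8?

2

Grundy values for subtraction set {2, 7}:
g(0) = mex{} = 0
g(1) = mex{} = 0
g(2) = mex{0} = 1
g(3) = mex{0} = 1
g(4) = mex{1} = 0
g(5) = mex{1} = 0
g(6) = mex{0} = 1
g(7) = mex{0} = 1
g(8) = mex{0,1} = 2
So g(8) = 2.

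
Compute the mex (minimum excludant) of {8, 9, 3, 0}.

1

0 is in the set but 1 is not, so the mex is 1.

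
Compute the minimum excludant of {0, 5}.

1

0 is in the set but 1 is not, so the mex is 1.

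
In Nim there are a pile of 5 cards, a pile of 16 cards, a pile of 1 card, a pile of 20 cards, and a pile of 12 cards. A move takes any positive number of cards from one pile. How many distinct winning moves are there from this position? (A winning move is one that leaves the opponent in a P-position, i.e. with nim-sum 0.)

Write each in binary and XOR column by column:
  00101  (5)
  10000  (16)
  00001  (1)
  10100  (20)
  01100  (12)
  -----
  01100  (12)
The overall nim-sum is X = 12. A pile of size p has a winning move iff p XOR X < p (reduce it to p XOR X).
  5: 5 XOR 12 = 9 ≥ 5 — no move.
  16: 16 XOR 12 = 28 ≥ 16 — no move.
  1: 1 XOR 12 = 13 ≥ 1 — no move.
  20: 20 XOR 12 = 24 ≥ 20 — no move.
  12: 12 XOR 12 = 0 < 12 — winning move (to 0).
That gives 1 winning move.

1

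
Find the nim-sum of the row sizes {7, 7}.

0

Bitwise XOR of the heap sizes:
  111  (7)
  111  (7)
  ---
  000  (0)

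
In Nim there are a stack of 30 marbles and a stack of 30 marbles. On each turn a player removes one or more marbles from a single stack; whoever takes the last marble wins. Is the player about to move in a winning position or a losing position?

Losing position

Compute the nim-sum pairwise:
30 XOR 30 = 0
The nim-sum is 0, so this is a P-position: the player to move is in a losing position under optimal play.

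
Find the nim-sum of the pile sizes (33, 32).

1

In binary:
  100001  (33)
  100000  (32)
  ------
  000001  (1)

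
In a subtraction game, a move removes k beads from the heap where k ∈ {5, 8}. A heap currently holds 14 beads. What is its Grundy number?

Grundy values for subtraction set {5, 8}:
k:     0  1  2  3  4  5  6  7  8  9 10 11 12 13 14
g(k):  0  0  0  0  0  1  1  1  1  1  2  2  2  0  0
So g(14) = 0.

0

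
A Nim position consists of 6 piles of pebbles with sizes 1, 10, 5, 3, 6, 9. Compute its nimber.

Nim-sum: 1 ⊕ 10 ⊕ 5 ⊕ 3 ⊕ 6 ⊕ 9 = 2.

2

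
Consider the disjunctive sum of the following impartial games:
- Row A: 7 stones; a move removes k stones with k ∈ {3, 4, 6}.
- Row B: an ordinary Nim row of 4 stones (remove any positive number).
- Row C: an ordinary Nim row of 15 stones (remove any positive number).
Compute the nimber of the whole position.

For row A, compute g(0), g(1), … with moves {3, 4, 6}:
k:     0  1  2  3  4  5  6  7
g(k):  0  0  0  1  1  1  2  2
So g(7) = 2.
Row B is a plain Nim row of size 4, so its Grundy value is 4.
Row C is a plain Nim row of size 15, so its Grundy value is 15.
The value of a disjunctive sum is the nim-sum of the parts.
Combined value = 2 XOR 4 XOR 15 = 9.

9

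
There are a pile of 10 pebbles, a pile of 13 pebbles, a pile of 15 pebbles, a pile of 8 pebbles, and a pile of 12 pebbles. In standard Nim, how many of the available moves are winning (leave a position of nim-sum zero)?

Nim-sum: 10 ⊕ 13 ⊕ 15 ⊕ 8 ⊕ 12 = 12.
The overall nim-sum is X = 12. A pile of size p has a winning move iff p XOR X < p (reduce it to p XOR X).
  10: 10 XOR 12 = 6 < 10 — winning move (to 6).
  13: 13 XOR 12 = 1 < 13 — winning move (to 1).
  15: 15 XOR 12 = 3 < 15 — winning move (to 3).
  8: 8 XOR 12 = 4 < 8 — winning move (to 4).
  12: 12 XOR 12 = 0 < 12 — winning move (to 0).
That gives 5 winning moves.

5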